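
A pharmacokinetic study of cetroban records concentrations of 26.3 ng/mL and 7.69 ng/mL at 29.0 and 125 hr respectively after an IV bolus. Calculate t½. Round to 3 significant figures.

k = ln(C₁/C₂) / (t₂ − t₁) = ln(26.3/7.69) / (125 − 29.0)
  = 1.230 / 96.00 = 0.01281 hr⁻¹
t½ = ln 2 / k = ln 2 / 0.01281 ≈ 54.1 hours

54.1 hours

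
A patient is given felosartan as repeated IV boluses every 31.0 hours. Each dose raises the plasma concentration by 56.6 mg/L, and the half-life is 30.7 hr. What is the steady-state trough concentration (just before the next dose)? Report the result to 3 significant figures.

k = ln 2 / 30.7 = 0.02258 hr⁻¹
Fraction remaining after one interval: e^(−kτ) = e^(−0.02258 × 31.0) = 0.4966
R = 1 / (1 − 0.4966) = 1.987
Css,max = 56.6 × 1.987 = 112.4 mg/L
Css,min = Css,max × e^(−kτ) = 112.4 × 0.4966 ≈ 55.8 mg/L

55.8 mg/L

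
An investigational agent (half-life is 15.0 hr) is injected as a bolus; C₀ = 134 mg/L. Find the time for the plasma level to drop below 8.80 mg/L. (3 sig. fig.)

k = ln 2 / 15.0 = 0.04621 hr⁻¹
C(t) = C₀ e^(−kt)  ⇒  t = ln(C₀/C) / k
t = ln(134/8.80) / 0.04621 = 2.723 / 0.04621 ≈ 58.9 hours

58.9 hours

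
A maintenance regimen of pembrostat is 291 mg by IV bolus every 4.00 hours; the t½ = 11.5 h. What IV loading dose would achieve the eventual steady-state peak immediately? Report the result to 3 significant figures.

k = ln 2 / 11.5 = 0.06027 h⁻¹
Accumulation ratio R = 1 / (1 − e^(−kτ)) = 1 / (1 − e^(−0.06027×4.00)) = 1 / (1 − 0.7858) = 4.668
Loading dose = maintenance dose × R = 291 × 4.668 ≈ 1360 mg

1360 mg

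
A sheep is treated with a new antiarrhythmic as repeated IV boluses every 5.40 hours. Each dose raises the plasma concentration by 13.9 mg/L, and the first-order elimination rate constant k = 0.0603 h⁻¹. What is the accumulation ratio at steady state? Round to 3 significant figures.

3.60

Fraction remaining after one interval: e^(−kτ) = e^(−0.06030 × 5.40) = 0.7221
R = 1 / (1 − 0.7221) = 1 / 0.2779 ≈ 3.60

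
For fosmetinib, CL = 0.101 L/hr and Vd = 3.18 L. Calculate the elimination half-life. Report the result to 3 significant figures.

21.8 hours

k = CL / V = 0.101 / 3.18 = 0.03176 hr⁻¹
t½ = ln 2 / k = ln 2 / 0.03176 ≈ 21.8 hours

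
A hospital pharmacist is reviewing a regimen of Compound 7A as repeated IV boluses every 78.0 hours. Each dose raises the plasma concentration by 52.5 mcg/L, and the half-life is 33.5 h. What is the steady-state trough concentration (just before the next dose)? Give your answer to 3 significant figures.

k = ln 2 / 33.5 = 0.02069 h⁻¹
Fraction remaining after one interval: e^(−kτ) = e^(−0.02069 × 78.0) = 0.1991
R = 1 / (1 − 0.1991) = 1.249
Css,max = 52.5 × 1.249 = 65.55 mcg/L
Css,min = Css,max × e^(−kτ) = 65.55 × 0.1991 ≈ 13.1 mcg/L

13.1 mcg/L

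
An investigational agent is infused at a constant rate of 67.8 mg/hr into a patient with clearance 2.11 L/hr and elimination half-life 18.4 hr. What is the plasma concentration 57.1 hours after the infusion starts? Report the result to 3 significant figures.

Css = rate / CL = 67.8 / 2.11 = 32.13 mg/L
k = ln 2 / 18.4 = 0.03767 hr⁻¹
C(t) = Css (1 − e^(−kt)) = 32.13 × (1 − e^(−2.151)) = 32.13 × 0.8836 ≈ 28.4 mg/L

28.4 mg/L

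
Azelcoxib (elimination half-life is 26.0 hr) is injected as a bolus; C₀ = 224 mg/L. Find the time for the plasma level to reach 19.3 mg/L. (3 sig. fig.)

92.0 hours

k = ln 2 / 26.0 = 0.02666 hr⁻¹
C(t) = C₀ e^(−kt)  ⇒  t = ln(C₀/C) / k
t = ln(224/19.3) / 0.02666 = 2.452 / 0.02666 ≈ 92.0 hours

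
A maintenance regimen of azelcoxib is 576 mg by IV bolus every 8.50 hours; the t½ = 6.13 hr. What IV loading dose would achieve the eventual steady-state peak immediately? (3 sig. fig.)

933 mg

k = ln 2 / 6.13 = 0.1131 hr⁻¹
Accumulation ratio R = 1 / (1 − e^(−kτ)) = 1 / (1 − e^(−0.1131×8.50)) = 1 / (1 − 0.3825) = 1.619
Loading dose = maintenance dose × R = 576 × 1.619 ≈ 933 mg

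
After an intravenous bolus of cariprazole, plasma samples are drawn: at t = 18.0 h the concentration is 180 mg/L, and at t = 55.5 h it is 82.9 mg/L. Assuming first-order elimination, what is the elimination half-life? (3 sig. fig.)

33.5 hours

k = ln(C₁/C₂) / (t₂ − t₁) = ln(180/82.9) / (55.5 − 18.0)
  = 0.7753 / 37.50 = 0.02068 h⁻¹
t½ = ln 2 / k = ln 2 / 0.02068 ≈ 33.5 hours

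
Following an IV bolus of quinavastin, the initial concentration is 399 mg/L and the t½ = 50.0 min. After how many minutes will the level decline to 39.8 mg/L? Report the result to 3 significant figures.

k = ln 2 / 50.0 = 0.01386 min⁻¹
C(t) = C₀ e^(−kt)  ⇒  t = ln(C₀/C) / k
t = ln(399/39.8) / 0.01386 = 2.305 / 0.01386 ≈ 166 minutes

166 minutes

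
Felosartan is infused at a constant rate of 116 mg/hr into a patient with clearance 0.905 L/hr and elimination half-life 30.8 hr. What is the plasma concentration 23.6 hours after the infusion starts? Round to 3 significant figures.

Css = rate / CL = 116 / 0.905 = 128.2 µg/mL
k = ln 2 / 30.8 = 0.02250 hr⁻¹
C(t) = Css (1 − e^(−kt)) = 128.2 × (1 − e^(−0.5311)) = 128.2 × 0.4120 ≈ 52.8 µg/mL

52.8 µg/mL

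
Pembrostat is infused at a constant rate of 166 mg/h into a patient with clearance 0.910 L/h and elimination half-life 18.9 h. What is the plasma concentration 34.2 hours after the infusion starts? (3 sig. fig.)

130 µg/mL

Css = rate / CL = 166 / 0.910 = 182.4 µg/mL
k = ln 2 / 18.9 = 0.03667 h⁻¹
C(t) = Css (1 − e^(−kt)) = 182.4 × (1 − e^(−1.254)) = 182.4 × 0.7147 ≈ 130 µg/mL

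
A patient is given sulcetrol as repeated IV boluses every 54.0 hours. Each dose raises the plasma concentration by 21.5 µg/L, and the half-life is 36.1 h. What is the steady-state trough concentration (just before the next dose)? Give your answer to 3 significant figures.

11.8 µg/L

k = ln 2 / 36.1 = 0.01920 h⁻¹
Fraction remaining after one interval: e^(−kτ) = e^(−0.01920 × 54.0) = 0.3546
R = 1 / (1 − 0.3546) = 1.549
Css,max = 21.5 × 1.549 = 33.31 µg/L
Css,min = Css,max × e^(−kτ) = 33.31 × 0.3546 ≈ 11.8 µg/L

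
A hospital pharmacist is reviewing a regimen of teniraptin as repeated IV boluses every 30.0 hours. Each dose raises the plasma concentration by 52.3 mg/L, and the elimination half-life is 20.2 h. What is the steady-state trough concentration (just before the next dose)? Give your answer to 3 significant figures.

k = ln 2 / 20.2 = 0.03431 h⁻¹
Fraction remaining after one interval: e^(−kτ) = e^(−0.03431 × 30.0) = 0.3572
R = 1 / (1 − 0.3572) = 1.556
Css,max = 52.3 × 1.556 = 81.36 mg/L
Css,min = Css,max × e^(−kτ) = 81.36 × 0.3572 ≈ 29.1 mg/L

29.1 mg/L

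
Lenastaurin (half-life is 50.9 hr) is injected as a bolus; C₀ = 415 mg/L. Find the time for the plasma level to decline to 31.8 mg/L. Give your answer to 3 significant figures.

189 hours

k = ln 2 / 50.9 = 0.01362 hr⁻¹
C(t) = C₀ e^(−kt)  ⇒  t = ln(C₀/C) / k
t = ln(415/31.8) / 0.01362 = 2.569 / 0.01362 ≈ 189 hours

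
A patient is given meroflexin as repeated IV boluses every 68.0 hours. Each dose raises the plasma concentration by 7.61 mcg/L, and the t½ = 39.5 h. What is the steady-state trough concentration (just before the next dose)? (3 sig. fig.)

3.31 mcg/L

k = ln 2 / 39.5 = 0.01755 h⁻¹
Fraction remaining after one interval: e^(−kτ) = e^(−0.01755 × 68.0) = 0.3032
R = 1 / (1 − 0.3032) = 1.435
Css,max = 7.61 × 1.435 = 10.92 mcg/L
Css,min = Css,max × e^(−kτ) = 10.92 × 0.3032 ≈ 3.31 mcg/L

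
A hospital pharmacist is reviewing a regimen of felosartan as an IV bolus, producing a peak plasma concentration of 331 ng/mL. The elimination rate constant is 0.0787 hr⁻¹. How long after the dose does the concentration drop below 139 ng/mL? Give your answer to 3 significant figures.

11.0 hours

C(t) = C₀ e^(−kt)  ⇒  t = ln(C₀/C) / k
t = ln(331/139) / 0.07870 = 0.8676 / 0.07870 ≈ 11.0 hours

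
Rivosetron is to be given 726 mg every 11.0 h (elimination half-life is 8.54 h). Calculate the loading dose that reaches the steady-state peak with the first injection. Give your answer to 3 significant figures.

1230 mg

k = ln 2 / 8.54 = 0.08116 h⁻¹
Accumulation ratio R = 1 / (1 − e^(−kτ)) = 1 / (1 − e^(−0.08116×11.0)) = 1 / (1 − 0.4095) = 1.693
Loading dose = maintenance dose × R = 726 × 1.693 ≈ 1230 mg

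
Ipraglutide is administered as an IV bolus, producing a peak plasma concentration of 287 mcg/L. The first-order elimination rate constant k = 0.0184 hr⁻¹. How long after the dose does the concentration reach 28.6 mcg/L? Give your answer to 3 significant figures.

C(t) = C₀ e^(−kt)  ⇒  t = ln(C₀/C) / k
t = ln(287/28.6) / 0.01840 = 2.306 / 0.01840 ≈ 125 hours

125 hours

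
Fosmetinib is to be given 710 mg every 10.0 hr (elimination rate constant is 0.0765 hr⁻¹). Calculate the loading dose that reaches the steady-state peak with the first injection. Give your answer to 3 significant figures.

Accumulation ratio R = 1 / (1 − e^(−kτ)) = 1 / (1 − e^(−0.07650×10.0)) = 1 / (1 − 0.4653) = 1.870
Loading dose = maintenance dose × R = 710 × 1.870 ≈ 1330 mg

1330 mg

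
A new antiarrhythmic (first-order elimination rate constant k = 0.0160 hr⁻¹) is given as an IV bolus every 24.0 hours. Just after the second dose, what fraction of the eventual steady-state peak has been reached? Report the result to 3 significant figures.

0.536

f_n = 1 − e^(−nkτ) = 1 − e^(−2 × 0.01600 × 24.0) = 1 − e^(−0.7680) = 1 − 0.4639 ≈ 0.536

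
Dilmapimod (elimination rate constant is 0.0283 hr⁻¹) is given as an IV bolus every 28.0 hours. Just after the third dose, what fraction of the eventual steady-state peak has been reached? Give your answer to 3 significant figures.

0.907

f_n = 1 − e^(−nkτ) = 1 − e^(−3 × 0.02830 × 28.0) = 1 − e^(−2.377) = 1 − 0.09281 ≈ 0.907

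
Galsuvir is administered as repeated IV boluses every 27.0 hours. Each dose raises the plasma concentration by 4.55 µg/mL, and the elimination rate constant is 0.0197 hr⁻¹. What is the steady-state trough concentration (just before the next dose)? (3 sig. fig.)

6.48 µg/mL

Fraction remaining after one interval: e^(−kτ) = e^(−0.01970 × 27.0) = 0.5875
R = 1 / (1 − 0.5875) = 2.424
Css,max = 4.55 × 2.424 = 11.03 µg/mL
Css,min = Css,max × e^(−kτ) = 11.03 × 0.5875 ≈ 6.48 µg/mL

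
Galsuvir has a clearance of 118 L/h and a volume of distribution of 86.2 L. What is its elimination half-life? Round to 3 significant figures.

0.506 hours

k = CL / V = 118 / 86.2 = 1.369 h⁻¹
t½ = ln 2 / k = ln 2 / 1.369 ≈ 0.506 hours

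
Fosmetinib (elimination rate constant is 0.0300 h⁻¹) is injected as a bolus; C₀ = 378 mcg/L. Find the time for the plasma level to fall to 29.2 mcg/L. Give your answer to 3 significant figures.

C(t) = C₀ e^(−kt)  ⇒  t = ln(C₀/C) / k
t = ln(378/29.2) / 0.03000 = 2.561 / 0.03000 ≈ 85.4 hours

85.4 hours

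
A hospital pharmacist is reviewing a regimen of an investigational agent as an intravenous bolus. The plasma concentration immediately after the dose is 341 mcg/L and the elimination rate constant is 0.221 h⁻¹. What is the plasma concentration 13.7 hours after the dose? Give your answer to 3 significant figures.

C(t) = C₀ e^(−kt) = 341 × e^(−0.2210 × 13.7) = 341 × e^(−3.028) = 341 × 0.04843 ≈ 16.5 mcg/L

16.5 mcg/L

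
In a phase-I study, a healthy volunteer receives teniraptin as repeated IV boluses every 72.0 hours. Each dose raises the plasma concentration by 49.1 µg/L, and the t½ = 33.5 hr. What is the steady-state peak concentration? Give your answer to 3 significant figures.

63.4 µg/L

k = ln 2 / 33.5 = 0.02069 hr⁻¹
Fraction remaining after one interval: e^(−kτ) = e^(−0.02069 × 72.0) = 0.2254
R = 1 / (1 − 0.2254) = 1.291
Css,max = 49.1 × 1.291 ≈ 63.4 µg/L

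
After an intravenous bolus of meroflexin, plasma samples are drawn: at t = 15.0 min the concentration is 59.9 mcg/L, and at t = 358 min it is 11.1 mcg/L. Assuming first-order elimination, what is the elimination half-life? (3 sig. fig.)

k = ln(C₁/C₂) / (t₂ − t₁) = ln(59.9/11.1) / (358 − 15.0)
  = 1.686 / 343.0 = 0.004915 min⁻¹
t½ = ln 2 / k = ln 2 / 0.004915 ≈ 141 minutes

141 minutes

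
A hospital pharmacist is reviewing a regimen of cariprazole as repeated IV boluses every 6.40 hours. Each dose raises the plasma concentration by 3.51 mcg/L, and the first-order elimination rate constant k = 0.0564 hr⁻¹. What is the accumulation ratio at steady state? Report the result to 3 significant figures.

Fraction remaining after one interval: e^(−kτ) = e^(−0.05640 × 6.40) = 0.6970
R = 1 / (1 − 0.6970) = 1 / 0.3030 ≈ 3.30

3.30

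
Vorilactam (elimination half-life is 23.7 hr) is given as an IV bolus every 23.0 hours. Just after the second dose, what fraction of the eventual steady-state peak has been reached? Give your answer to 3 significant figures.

k = ln 2 / 23.7 = 0.02925 hr⁻¹
f_n = 1 − e^(−nkτ) = 1 − e^(−2 × 0.02925 × 23.0) = 1 − e^(−1.345) = 1 − 0.2604 ≈ 0.740

0.740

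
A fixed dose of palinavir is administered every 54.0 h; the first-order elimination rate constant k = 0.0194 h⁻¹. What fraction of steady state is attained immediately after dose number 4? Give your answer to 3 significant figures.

f_n = 1 − e^(−nkτ) = 1 − e^(−4 × 0.01940 × 54.0) = 1 − e^(−4.190) = 1 − 0.01514 ≈ 0.985

0.985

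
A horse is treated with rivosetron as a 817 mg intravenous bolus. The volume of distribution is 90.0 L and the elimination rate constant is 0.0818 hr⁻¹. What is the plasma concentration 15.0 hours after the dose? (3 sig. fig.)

C₀ = dose / V = 817 / 90.0 = 9.078 µg/mL
C(t) = C₀ e^(−kt) = 9.078 × e^(−0.08180 × 15.0) = 9.078 × e^(−1.227) = 9.078 × 0.2932 ≈ 2.66 µg/mL

2.66 µg/mL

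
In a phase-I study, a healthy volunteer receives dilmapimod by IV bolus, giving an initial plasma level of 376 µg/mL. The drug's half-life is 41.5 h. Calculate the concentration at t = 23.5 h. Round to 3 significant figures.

k = ln 2 / 41.5 = 0.01670 h⁻¹
23.5 h is 0.5663 half-lives, so C = 376 × (1/2)^0.5663 = 376 × 0.6754 ≈ 254 µg/mL

254 µg/mL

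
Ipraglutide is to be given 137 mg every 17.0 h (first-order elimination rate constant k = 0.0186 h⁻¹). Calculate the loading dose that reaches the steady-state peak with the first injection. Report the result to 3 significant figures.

Accumulation ratio R = 1 / (1 − e^(−kτ)) = 1 / (1 − e^(−0.01860×17.0)) = 1 / (1 − 0.7289) = 3.689
Loading dose = maintenance dose × R = 137 × 3.689 ≈ 505 mg

505 mg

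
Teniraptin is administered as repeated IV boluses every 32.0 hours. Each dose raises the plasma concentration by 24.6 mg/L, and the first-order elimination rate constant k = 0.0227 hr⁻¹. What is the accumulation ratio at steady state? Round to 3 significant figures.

1.94

Fraction remaining after one interval: e^(−kτ) = e^(−0.02270 × 32.0) = 0.4836
R = 1 / (1 − 0.4836) = 1 / 0.5164 ≈ 1.94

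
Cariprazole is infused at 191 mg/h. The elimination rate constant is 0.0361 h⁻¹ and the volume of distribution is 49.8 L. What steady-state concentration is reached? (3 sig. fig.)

CL = k · V = 0.0361 × 49.8 = 1.798 L/h
Css = rate / CL = 191 / 1.798 ≈ 106 µg/mL

106 µg/mL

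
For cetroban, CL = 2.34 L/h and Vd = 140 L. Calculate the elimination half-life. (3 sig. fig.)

k = CL / V = 2.34 / 140 = 0.01671 h⁻¹
t½ = ln 2 / k = ln 2 / 0.01671 ≈ 41.5 hours

41.5 hours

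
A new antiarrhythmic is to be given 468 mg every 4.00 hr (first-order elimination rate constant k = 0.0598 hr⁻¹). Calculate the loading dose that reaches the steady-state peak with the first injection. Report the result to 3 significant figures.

Accumulation ratio R = 1 / (1 − e^(−kτ)) = 1 / (1 − e^(−0.05980×4.00)) = 1 / (1 − 0.7873) = 4.701
Loading dose = maintenance dose × R = 468 × 4.701 ≈ 2200 mg

2200 mg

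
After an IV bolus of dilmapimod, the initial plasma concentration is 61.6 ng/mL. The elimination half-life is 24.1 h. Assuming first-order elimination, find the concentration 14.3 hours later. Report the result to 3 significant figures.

40.8 ng/mL

k = ln 2 / 24.1 = 0.02876 h⁻¹
14.3 h is 0.5934 half-lives, so C = 61.6 × (1/2)^0.5934 = 61.6 × 0.6628 ≈ 40.8 ng/mL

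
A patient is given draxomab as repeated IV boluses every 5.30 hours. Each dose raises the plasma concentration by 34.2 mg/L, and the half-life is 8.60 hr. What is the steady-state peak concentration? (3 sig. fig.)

k = ln 2 / 8.60 = 0.08060 hr⁻¹
Fraction remaining after one interval: e^(−kτ) = e^(−0.08060 × 5.30) = 0.6524
R = 1 / (1 − 0.6524) = 2.876
Css,max = 34.2 × 2.876 ≈ 98.4 mg/L

98.4 mg/L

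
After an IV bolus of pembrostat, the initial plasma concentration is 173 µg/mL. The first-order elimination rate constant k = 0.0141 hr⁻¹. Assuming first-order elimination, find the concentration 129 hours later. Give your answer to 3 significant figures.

C(t) = C₀ e^(−kt) = 173 × e^(−0.01410 × 129) = 173 × e^(−1.819) = 173 × 0.1622 ≈ 28.1 µg/mL

28.1 µg/mL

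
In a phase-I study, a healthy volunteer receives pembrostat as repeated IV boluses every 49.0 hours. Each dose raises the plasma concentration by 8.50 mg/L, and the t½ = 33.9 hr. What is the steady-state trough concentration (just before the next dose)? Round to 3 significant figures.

k = ln 2 / 33.9 = 0.02045 hr⁻¹
Fraction remaining after one interval: e^(−kτ) = e^(−0.02045 × 49.0) = 0.3672
R = 1 / (1 − 0.3672) = 1.580
Css,max = 8.50 × 1.580 = 13.43 mg/L
Css,min = Css,max × e^(−kτ) = 13.43 × 0.3672 ≈ 4.93 mg/L

4.93 mg/L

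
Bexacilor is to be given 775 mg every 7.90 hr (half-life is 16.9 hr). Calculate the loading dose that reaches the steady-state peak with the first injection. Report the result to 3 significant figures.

2800 mg

k = ln 2 / 16.9 = 0.04101 hr⁻¹
Accumulation ratio R = 1 / (1 − e^(−kτ)) = 1 / (1 − e^(−0.04101×7.90)) = 1 / (1 − 0.7232) = 3.613
Loading dose = maintenance dose × R = 775 × 3.613 ≈ 2800 mg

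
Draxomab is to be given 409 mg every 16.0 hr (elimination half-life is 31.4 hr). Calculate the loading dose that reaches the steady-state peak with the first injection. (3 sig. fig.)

1370 mg

k = ln 2 / 31.4 = 0.02207 hr⁻¹
Accumulation ratio R = 1 / (1 − e^(−kτ)) = 1 / (1 − e^(−0.02207×16.0)) = 1 / (1 − 0.7024) = 3.361
Loading dose = maintenance dose × R = 409 × 3.361 ≈ 1370 mg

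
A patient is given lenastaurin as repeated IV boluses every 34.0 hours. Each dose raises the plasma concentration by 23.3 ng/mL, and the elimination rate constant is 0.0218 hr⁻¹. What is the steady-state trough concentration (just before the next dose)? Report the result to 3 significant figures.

Fraction remaining after one interval: e^(−kτ) = e^(−0.02180 × 34.0) = 0.4765
R = 1 / (1 − 0.4765) = 1.910
Css,max = 23.3 × 1.910 = 44.51 ng/mL
Css,min = Css,max × e^(−kτ) = 44.51 × 0.4765 ≈ 21.2 ng/mL

21.2 ng/mL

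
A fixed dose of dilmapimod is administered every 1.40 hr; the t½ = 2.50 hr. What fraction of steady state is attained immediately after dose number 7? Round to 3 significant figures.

k = ln 2 / 2.50 = 0.2773 hr⁻¹
f_n = 1 − e^(−nkτ) = 1 − e^(−7 × 0.2773 × 1.40) = 1 − e^(−2.717) = 1 − 0.06606 ≈ 0.934

0.934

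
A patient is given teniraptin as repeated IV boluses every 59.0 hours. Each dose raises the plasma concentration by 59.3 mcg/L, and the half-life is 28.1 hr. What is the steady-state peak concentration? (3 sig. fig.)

77.3 mcg/L

k = ln 2 / 28.1 = 0.02467 hr⁻¹
Fraction remaining after one interval: e^(−kτ) = e^(−0.02467 × 59.0) = 0.2333
R = 1 / (1 − 0.2333) = 1.304
Css,max = 59.3 × 1.304 ≈ 77.3 mcg/L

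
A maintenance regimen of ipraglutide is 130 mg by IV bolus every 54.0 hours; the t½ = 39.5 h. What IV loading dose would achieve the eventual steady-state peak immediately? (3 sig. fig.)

212 mg

k = ln 2 / 39.5 = 0.01755 h⁻¹
Accumulation ratio R = 1 / (1 − e^(−kτ)) = 1 / (1 − e^(−0.01755×54.0)) = 1 / (1 − 0.3877) = 1.633
Loading dose = maintenance dose × R = 130 × 1.633 ≈ 212 mg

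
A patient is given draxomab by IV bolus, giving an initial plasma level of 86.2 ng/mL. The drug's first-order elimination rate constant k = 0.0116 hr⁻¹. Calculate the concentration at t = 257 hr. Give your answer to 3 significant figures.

C(t) = C₀ e^(−kt) = 86.2 × e^(−0.01160 × 257) = 86.2 × e^(−2.981) = 86.2 × 0.05073 ≈ 4.37 ng/mL

4.37 ng/mL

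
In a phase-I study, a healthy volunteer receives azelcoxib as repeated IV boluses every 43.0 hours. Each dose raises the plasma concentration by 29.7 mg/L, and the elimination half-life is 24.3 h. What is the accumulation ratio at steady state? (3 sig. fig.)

k = ln 2 / 24.3 = 0.02852 h⁻¹
Fraction remaining after one interval: e^(−kτ) = e^(−0.02852 × 43.0) = 0.2933
R = 1 / (1 − 0.2933) = 1 / 0.7067 ≈ 1.42

1.42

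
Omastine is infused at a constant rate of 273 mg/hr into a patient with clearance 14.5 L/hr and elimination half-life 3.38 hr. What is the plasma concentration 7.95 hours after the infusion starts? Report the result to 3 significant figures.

Css = rate / CL = 273 / 14.5 = 18.83 mg/L
k = ln 2 / 3.38 = 0.2051 hr⁻¹
C(t) = Css (1 − e^(−kt)) = 18.83 × (1 − e^(−1.630)) = 18.83 × 0.8041 ≈ 15.1 mg/L

15.1 mg/L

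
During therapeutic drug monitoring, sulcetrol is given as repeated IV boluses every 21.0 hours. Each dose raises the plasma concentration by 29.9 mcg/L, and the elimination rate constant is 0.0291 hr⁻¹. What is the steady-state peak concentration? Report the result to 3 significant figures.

65.4 mcg/L

Fraction remaining after one interval: e^(−kτ) = e^(−0.02910 × 21.0) = 0.5428
R = 1 / (1 − 0.5428) = 2.187
Css,max = 29.9 × 2.187 ≈ 65.4 mcg/L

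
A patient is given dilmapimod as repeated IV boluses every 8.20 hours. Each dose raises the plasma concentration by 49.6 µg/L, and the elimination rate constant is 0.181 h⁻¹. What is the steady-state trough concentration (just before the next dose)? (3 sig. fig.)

14.5 µg/L

Fraction remaining after one interval: e^(−kτ) = e^(−0.1810 × 8.20) = 0.2267
R = 1 / (1 − 0.2267) = 1.293
Css,max = 49.6 × 1.293 = 64.14 µg/L
Css,min = Css,max × e^(−kτ) = 64.14 × 0.2267 ≈ 14.5 µg/L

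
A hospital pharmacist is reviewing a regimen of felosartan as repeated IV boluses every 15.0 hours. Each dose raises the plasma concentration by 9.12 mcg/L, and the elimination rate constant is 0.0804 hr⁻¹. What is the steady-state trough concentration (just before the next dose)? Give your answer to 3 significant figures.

Fraction remaining after one interval: e^(−kτ) = e^(−0.08040 × 15.0) = 0.2994
R = 1 / (1 − 0.2994) = 1.427
Css,max = 9.12 × 1.427 = 13.02 mcg/L
Css,min = Css,max × e^(−kτ) = 13.02 × 0.2994 ≈ 3.90 mcg/L

3.90 mcg/L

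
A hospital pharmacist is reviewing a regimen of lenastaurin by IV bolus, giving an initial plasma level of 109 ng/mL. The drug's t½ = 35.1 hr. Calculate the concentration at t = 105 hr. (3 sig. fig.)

k = ln 2 / 35.1 = 0.01975 hr⁻¹
C(t) = C₀ e^(−kt) = 109 × e^(−0.01975 × 105) = 109 × e^(−2.074) = 109 × 0.1257 ≈ 13.7 ng/mL

13.7 ng/mL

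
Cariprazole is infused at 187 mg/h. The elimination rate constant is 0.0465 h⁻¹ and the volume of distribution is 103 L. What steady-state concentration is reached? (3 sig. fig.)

CL = k · V = 0.0465 × 103 = 4.790 L/h
Css = rate / CL = 187 / 4.790 ≈ 39.0 mg/L

39.0 mg/L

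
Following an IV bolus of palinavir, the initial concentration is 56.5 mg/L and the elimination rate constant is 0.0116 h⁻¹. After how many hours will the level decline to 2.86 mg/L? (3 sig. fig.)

257 hours

C(t) = C₀ e^(−kt)  ⇒  t = ln(C₀/C) / k
t = ln(56.5/2.86) / 0.01160 = 2.983 / 0.01160 ≈ 257 hours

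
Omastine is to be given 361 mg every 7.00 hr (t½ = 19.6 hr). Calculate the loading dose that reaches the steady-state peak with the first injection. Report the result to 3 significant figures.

k = ln 2 / 19.6 = 0.03536 hr⁻¹
Accumulation ratio R = 1 / (1 − e^(−kτ)) = 1 / (1 − e^(−0.03536×7.00)) = 1 / (1 − 0.7807) = 4.560
Loading dose = maintenance dose × R = 361 × 4.560 ≈ 1650 mg

1650 mg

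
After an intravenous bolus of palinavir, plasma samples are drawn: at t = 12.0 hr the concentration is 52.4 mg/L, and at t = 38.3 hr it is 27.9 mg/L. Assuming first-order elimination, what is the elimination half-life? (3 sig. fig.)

k = ln(C₁/C₂) / (t₂ − t₁) = ln(52.4/27.9) / (38.3 − 12.0)
  = 0.6303 / 26.30 = 0.02397 hr⁻¹
t½ = ln 2 / k = ln 2 / 0.02397 ≈ 28.9 hours

28.9 hours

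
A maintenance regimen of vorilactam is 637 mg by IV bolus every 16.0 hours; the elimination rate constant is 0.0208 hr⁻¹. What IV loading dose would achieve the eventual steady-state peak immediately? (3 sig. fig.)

Accumulation ratio R = 1 / (1 − e^(−kτ)) = 1 / (1 − e^(−0.02080×16.0)) = 1 / (1 − 0.7169) = 3.532
Loading dose = maintenance dose × R = 637 × 3.532 ≈ 2250 mg

2250 mg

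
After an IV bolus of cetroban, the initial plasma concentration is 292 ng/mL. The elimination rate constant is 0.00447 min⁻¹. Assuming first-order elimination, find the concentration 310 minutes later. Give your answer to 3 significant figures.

73.0 ng/mL

C(t) = C₀ e^(−kt) = 292 × e^(−0.004470 × 310) = 292 × e^(−1.386) = 292 × 0.2501 ≈ 73.0 ng/mL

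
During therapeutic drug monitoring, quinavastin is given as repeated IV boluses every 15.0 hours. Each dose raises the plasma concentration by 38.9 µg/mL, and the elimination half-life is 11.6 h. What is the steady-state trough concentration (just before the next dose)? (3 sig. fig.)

26.8 µg/mL

k = ln 2 / 11.6 = 0.05975 h⁻¹
Fraction remaining after one interval: e^(−kτ) = e^(−0.05975 × 15.0) = 0.4081
R = 1 / (1 − 0.4081) = 1.689
Css,max = 38.9 × 1.689 = 65.72 µg/mL
Css,min = Css,max × e^(−kτ) = 65.72 × 0.4081 ≈ 26.8 µg/mL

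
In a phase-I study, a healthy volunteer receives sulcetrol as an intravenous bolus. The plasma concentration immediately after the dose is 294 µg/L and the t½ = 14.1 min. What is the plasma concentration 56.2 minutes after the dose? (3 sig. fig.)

k = ln 2 / 14.1 = 0.04916 min⁻¹
C(t) = C₀ e^(−kt) = 294 × e^(−0.04916 × 56.2) = 294 × e^(−2.763) = 294 × 0.06312 ≈ 18.6 µg/L

18.6 µg/L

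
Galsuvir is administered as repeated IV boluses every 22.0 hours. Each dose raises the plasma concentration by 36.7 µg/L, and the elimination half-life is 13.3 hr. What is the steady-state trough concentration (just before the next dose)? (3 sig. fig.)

17.1 µg/L

k = ln 2 / 13.3 = 0.05212 hr⁻¹
Fraction remaining after one interval: e^(−kτ) = e^(−0.05212 × 22.0) = 0.3177
R = 1 / (1 − 0.3177) = 1.466
Css,max = 36.7 × 1.466 = 53.79 µg/L
Css,min = Css,max × e^(−kτ) = 53.79 × 0.3177 ≈ 17.1 µg/L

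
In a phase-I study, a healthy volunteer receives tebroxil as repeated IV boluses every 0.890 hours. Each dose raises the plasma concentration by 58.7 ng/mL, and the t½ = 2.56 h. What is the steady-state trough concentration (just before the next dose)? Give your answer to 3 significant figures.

215 ng/mL

k = ln 2 / 2.56 = 0.2708 h⁻¹
Fraction remaining after one interval: e^(−kτ) = e^(−0.2708 × 0.890) = 0.7859
R = 1 / (1 − 0.7859) = 4.670
Css,max = 58.7 × 4.670 = 274.1 ng/mL
Css,min = Css,max × e^(−kτ) = 274.1 × 0.7859 ≈ 215 ng/mL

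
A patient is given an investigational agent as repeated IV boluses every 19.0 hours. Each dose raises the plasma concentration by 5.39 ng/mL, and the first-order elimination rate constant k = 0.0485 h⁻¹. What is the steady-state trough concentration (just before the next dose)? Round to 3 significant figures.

Fraction remaining after one interval: e^(−kτ) = e^(−0.04850 × 19.0) = 0.3979
R = 1 / (1 − 0.3979) = 1.661
Css,max = 5.39 × 1.661 = 8.952 ng/mL
Css,min = Css,max × e^(−kτ) = 8.952 × 0.3979 ≈ 3.56 ng/mL

3.56 ng/mL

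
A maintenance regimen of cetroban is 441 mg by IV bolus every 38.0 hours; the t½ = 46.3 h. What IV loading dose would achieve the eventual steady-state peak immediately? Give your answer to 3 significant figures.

k = ln 2 / 46.3 = 0.01497 h⁻¹
Accumulation ratio R = 1 / (1 − e^(−kτ)) = 1 / (1 − e^(−0.01497×38.0)) = 1 / (1 − 0.5662) = 2.305
Loading dose = maintenance dose × R = 441 × 2.305 ≈ 1020 mg

1020 mg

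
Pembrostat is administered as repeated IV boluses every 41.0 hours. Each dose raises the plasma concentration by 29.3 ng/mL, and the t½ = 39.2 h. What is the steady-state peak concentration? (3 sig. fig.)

k = ln 2 / 39.2 = 0.01768 h⁻¹
Fraction remaining after one interval: e^(−kτ) = e^(−0.01768 × 41.0) = 0.4843
R = 1 / (1 − 0.4843) = 1.939
Css,max = 29.3 × 1.939 ≈ 56.8 ng/mL

56.8 ng/mL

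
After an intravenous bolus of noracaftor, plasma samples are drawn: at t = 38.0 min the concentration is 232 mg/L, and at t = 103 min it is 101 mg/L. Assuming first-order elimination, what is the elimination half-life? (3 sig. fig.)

k = ln(C₁/C₂) / (t₂ − t₁) = ln(232/101) / (103 − 38.0)
  = 0.8316 / 65.00 = 0.01279 min⁻¹
t½ = ln 2 / k = ln 2 / 0.01279 ≈ 54.2 minutes

54.2 minutes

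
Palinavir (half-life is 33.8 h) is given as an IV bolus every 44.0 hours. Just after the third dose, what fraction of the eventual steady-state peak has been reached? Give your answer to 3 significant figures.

k = ln 2 / 33.8 = 0.02051 h⁻¹
f_n = 1 − e^(−nkτ) = 1 − e^(−3 × 0.02051 × 44.0) = 1 − e^(−2.707) = 1 − 0.06674 ≈ 0.933

0.933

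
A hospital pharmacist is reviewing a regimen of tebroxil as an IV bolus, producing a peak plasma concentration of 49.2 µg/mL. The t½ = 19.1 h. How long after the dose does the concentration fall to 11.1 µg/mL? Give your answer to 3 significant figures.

k = ln 2 / 19.1 = 0.03629 h⁻¹
C(t) = C₀ e^(−kt)  ⇒  t = ln(C₀/C) / k
t = ln(49.2/11.1) / 0.03629 = 1.489 / 0.03629 ≈ 41.0 hours

41.0 hours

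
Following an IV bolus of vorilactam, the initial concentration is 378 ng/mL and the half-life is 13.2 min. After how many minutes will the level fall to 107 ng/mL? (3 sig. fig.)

k = ln 2 / 13.2 = 0.05251 min⁻¹
C(t) = C₀ e^(−kt)  ⇒  t = ln(C₀/C) / k
t = ln(378/107) / 0.05251 = 1.262 / 0.05251 ≈ 24.0 minutes

24.0 minutes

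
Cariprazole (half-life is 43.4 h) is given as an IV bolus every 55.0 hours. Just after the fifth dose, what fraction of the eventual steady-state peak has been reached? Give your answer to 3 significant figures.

0.988

k = ln 2 / 43.4 = 0.01597 h⁻¹
f_n = 1 − e^(−nkτ) = 1 − e^(−5 × 0.01597 × 55.0) = 1 − e^(−4.392) = 1 − 0.01238 ≈ 0.988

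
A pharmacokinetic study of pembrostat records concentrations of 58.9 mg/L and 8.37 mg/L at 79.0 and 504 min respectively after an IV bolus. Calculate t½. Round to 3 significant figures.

k = ln(C₁/C₂) / (t₂ − t₁) = ln(58.9/8.37) / (504 − 79.0)
  = 1.951 / 425.0 = 0.004591 min⁻¹
t½ = ln 2 / k = ln 2 / 0.004591 ≈ 151 minutes

151 minutes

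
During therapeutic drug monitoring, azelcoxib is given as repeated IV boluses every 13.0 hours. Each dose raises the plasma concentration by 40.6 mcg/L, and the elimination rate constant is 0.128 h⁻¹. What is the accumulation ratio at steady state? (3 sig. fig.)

1.23

Fraction remaining after one interval: e^(−kτ) = e^(−0.1280 × 13.0) = 0.1894
R = 1 / (1 − 0.1894) = 1 / 0.8106 ≈ 1.23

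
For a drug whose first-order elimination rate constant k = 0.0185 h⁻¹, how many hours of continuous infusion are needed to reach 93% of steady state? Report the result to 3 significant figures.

f = 1 − e^(−kt)  ⇒  t = −ln(1 − f) / k
t = −ln(1 − 0.93) / 0.01850 = 2.659 / 0.01850 ≈ 144 hours

144 hours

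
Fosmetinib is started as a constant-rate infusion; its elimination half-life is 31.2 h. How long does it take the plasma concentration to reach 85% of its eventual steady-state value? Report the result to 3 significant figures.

85.4 hours

k = ln 2 / 31.2 = 0.02222 h⁻¹
f = 1 − e^(−kt)  ⇒  t = −ln(1 − f) / k
t = −ln(1 − 0.85) / 0.02222 = 1.897 / 0.02222 ≈ 85.4 hours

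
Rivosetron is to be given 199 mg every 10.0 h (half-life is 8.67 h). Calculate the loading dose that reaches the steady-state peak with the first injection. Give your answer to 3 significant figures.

k = ln 2 / 8.67 = 0.07995 h⁻¹
Accumulation ratio R = 1 / (1 − e^(−kτ)) = 1 / (1 − e^(−0.07995×10.0)) = 1 / (1 − 0.4496) = 1.817
Loading dose = maintenance dose × R = 199 × 1.817 ≈ 362 mg

362 mg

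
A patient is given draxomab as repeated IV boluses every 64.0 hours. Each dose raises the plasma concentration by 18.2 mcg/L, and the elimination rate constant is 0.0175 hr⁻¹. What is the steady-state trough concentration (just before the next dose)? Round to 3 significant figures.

8.81 mcg/L

Fraction remaining after one interval: e^(−kτ) = e^(−0.01750 × 64.0) = 0.3263
R = 1 / (1 − 0.3263) = 1.484
Css,max = 18.2 × 1.484 = 27.01 mcg/L
Css,min = Css,max × e^(−kτ) = 27.01 × 0.3263 ≈ 8.81 mcg/L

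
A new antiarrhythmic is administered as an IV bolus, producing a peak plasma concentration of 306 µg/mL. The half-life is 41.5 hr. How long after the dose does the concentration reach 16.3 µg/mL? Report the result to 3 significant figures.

k = ln 2 / 41.5 = 0.01670 hr⁻¹
C(t) = C₀ e^(−kt)  ⇒  t = ln(C₀/C) / k
t = ln(306/16.3) / 0.01670 = 2.932 / 0.01670 ≈ 176 hours

176 hours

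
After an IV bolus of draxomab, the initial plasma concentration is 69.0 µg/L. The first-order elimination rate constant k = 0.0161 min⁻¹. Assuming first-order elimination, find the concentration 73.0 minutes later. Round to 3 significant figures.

C(t) = C₀ e^(−kt) = 69.0 × e^(−0.01610 × 73.0) = 69.0 × e^(−1.175) = 69.0 × 0.3087 ≈ 21.3 µg/L

21.3 µg/L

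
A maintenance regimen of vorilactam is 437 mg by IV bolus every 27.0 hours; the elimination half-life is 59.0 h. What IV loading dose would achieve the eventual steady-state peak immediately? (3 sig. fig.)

k = ln 2 / 59.0 = 0.01175 h⁻¹
Accumulation ratio R = 1 / (1 − e^(−kτ)) = 1 / (1 − e^(−0.01175×27.0)) = 1 / (1 − 0.7282) = 3.679
Loading dose = maintenance dose × R = 437 × 3.679 ≈ 1610 mg

1610 mg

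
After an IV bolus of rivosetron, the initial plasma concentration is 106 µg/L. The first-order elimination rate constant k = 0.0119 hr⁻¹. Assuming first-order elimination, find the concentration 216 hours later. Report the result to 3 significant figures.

8.11 µg/L

C(t) = C₀ e^(−kt) = 106 × e^(−0.01190 × 216) = 106 × e^(−2.570) = 106 × 0.07650 ≈ 8.11 µg/L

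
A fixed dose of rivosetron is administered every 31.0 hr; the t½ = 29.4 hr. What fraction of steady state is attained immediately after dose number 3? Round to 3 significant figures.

k = ln 2 / 29.4 = 0.02358 hr⁻¹
f_n = 1 − e^(−nkτ) = 1 − e^(−3 × 0.02358 × 31.0) = 1 − e^(−2.193) = 1 − 0.1116 ≈ 0.888

0.888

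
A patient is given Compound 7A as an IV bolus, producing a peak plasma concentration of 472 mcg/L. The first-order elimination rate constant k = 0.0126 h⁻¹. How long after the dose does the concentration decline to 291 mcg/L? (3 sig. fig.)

38.4 hours

C(t) = C₀ e^(−kt)  ⇒  t = ln(C₀/C) / k
t = ln(472/291) / 0.01260 = 0.4837 / 0.01260 ≈ 38.4 hours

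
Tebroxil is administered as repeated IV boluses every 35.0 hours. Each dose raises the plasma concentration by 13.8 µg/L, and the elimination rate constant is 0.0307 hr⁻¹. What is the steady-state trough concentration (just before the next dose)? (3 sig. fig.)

Fraction remaining after one interval: e^(−kτ) = e^(−0.03070 × 35.0) = 0.3415
R = 1 / (1 − 0.3415) = 1.519
Css,max = 13.8 × 1.519 = 20.96 µg/L
Css,min = Css,max × e^(−kτ) = 20.96 × 0.3415 ≈ 7.16 µg/L

7.16 µg/L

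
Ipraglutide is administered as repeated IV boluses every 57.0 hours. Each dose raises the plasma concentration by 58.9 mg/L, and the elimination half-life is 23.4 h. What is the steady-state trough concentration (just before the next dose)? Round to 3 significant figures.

k = ln 2 / 23.4 = 0.02962 h⁻¹
Fraction remaining after one interval: e^(−kτ) = e^(−0.02962 × 57.0) = 0.1848
R = 1 / (1 − 0.1848) = 1.227
Css,max = 58.9 × 1.227 = 72.25 mg/L
Css,min = Css,max × e^(−kτ) = 72.25 × 0.1848 ≈ 13.4 mg/L

13.4 mg/L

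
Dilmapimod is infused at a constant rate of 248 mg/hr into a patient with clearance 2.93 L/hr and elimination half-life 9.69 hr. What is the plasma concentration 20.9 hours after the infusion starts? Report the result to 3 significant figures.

65.7 mg/L

Css = rate / CL = 248 / 2.93 = 84.64 mg/L
k = ln 2 / 9.69 = 0.07153 hr⁻¹
C(t) = Css (1 − e^(−kt)) = 84.64 × (1 − e^(−1.495)) = 84.64 × 0.7758 ≈ 65.7 mg/L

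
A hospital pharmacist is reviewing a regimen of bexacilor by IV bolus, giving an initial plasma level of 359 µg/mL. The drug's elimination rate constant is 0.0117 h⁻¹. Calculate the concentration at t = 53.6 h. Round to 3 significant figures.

C(t) = C₀ e^(−kt) = 359 × e^(−0.01170 × 53.6) = 359 × e^(−0.6271) = 359 × 0.5341 ≈ 192 µg/mL

192 µg/mL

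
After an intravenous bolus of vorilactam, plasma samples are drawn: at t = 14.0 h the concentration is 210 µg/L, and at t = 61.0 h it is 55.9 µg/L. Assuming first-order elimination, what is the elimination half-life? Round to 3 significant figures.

24.6 hours

k = ln(C₁/C₂) / (t₂ − t₁) = ln(210/55.9) / (61.0 − 14.0)
  = 1.324 / 47.00 = 0.02816 h⁻¹
t½ = ln 2 / k = ln 2 / 0.02816 ≈ 24.6 hours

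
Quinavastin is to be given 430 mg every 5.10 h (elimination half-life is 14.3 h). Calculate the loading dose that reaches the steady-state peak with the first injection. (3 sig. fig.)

k = ln 2 / 14.3 = 0.04847 h⁻¹
Accumulation ratio R = 1 / (1 − e^(−kτ)) = 1 / (1 − e^(−0.04847×5.10)) = 1 / (1 − 0.7810) = 4.566
Loading dose = maintenance dose × R = 430 × 4.566 ≈ 1960 mg

1960 mg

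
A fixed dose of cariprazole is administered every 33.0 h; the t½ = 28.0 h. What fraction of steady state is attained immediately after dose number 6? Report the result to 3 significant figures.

k = ln 2 / 28.0 = 0.02476 h⁻¹
f_n = 1 − e^(−nkτ) = 1 − e^(−6 × 0.02476 × 33.0) = 1 − e^(−4.902) = 1 − 0.007435 ≈ 0.993

0.993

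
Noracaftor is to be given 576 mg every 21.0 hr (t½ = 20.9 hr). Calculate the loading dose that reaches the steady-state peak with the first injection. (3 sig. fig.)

k = ln 2 / 20.9 = 0.03316 hr⁻¹
Accumulation ratio R = 1 / (1 − e^(−kτ)) = 1 / (1 − e^(−0.03316×21.0)) = 1 / (1 − 0.4983) = 1.993
Loading dose = maintenance dose × R = 576 × 1.993 ≈ 1150 mg

1150 mg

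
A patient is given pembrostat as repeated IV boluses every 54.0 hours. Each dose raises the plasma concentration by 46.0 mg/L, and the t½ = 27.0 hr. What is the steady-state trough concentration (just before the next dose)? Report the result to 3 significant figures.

15.3 mg/L

k = ln 2 / 27.0 = 0.02567 hr⁻¹
Fraction remaining after one interval: e^(−kτ) = e^(−0.02567 × 54.0) = 0.2500
R = 1 / (1 − 0.2500) = 1.333
Css,max = 46.0 × 1.333 = 61.33 mg/L
Css,min = Css,max × e^(−kτ) = 61.33 × 0.2500 ≈ 15.3 mg/L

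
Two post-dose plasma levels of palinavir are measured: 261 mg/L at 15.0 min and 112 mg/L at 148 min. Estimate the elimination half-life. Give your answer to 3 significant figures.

109 minutes

k = ln(C₁/C₂) / (t₂ − t₁) = ln(261/112) / (148 − 15.0)
  = 0.8460 / 133.0 = 0.006361 min⁻¹
t½ = ln 2 / k = ln 2 / 0.006361 ≈ 109 minutes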